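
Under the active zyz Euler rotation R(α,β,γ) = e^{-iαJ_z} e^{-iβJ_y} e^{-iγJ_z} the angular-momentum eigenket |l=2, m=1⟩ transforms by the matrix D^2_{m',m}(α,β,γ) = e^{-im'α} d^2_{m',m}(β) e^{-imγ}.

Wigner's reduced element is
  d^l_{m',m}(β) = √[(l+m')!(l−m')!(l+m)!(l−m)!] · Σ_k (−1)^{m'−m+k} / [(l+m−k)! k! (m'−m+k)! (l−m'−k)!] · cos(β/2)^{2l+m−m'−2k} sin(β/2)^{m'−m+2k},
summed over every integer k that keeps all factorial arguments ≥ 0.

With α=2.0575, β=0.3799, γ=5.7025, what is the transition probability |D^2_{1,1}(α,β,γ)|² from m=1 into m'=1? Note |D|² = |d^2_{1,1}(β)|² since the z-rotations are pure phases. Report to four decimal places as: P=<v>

D^2_{1,1}(2.0575,0.3799,5.7025) = e^{-i·1·2.0575}·d^2_{1,1}(0.3799)·e^{-i·1·5.7025}. Compute d first:
Half-angle: c=0.982014, s=0.188810. N=√(6·1·6·1)=6.000000
The bounds max(0,m−m')=0 and min(l+m,l−m')=1 give 2 terms
  k=0: (−1)^0·6.0000/(6)·0.9820^4·0.1888^0 = +0.929973
  k=1: (−1)^1·6.0000/(2)·0.9820^2·0.1888^2 = -0.103135
d^2_{1,1}(0.3799) = +0.929973 -0.103135 = +0.826838
|D^2_{1,1}|² = |d^2_{1,1}(β)|² = (+0.826838)² = 0.683661 (the z-rotation phases have unit modulus)

P=0.6837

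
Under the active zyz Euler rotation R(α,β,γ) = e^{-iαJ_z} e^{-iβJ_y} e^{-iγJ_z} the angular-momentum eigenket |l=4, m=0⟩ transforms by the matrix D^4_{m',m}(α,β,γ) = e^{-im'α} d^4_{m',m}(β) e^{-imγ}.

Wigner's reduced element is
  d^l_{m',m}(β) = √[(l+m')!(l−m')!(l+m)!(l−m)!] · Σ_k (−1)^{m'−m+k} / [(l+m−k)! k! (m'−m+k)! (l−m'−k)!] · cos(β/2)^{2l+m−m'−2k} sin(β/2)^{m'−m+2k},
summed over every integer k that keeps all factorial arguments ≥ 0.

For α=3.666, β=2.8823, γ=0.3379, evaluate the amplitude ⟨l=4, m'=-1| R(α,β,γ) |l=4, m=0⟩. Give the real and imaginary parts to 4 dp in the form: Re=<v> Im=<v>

First d^4_{-1,0}(β=2.8823), then the phase factors e^{-i(-1)α} and e^{-i(0)γ}:
c=cos(2.8823/2)=0.129283, s=sin(2.8823/2)=0.991608; N=√[6·120·24·24]=643.987578
Admissible k: 1..4 (factorial args all ≥0)
  k=1: (−1)^0·643.9876/(144)·0.1293^7·0.9916^1 = +0.000003
  k=2: (−1)^1·643.9876/(24)·0.1293^5·0.9916^3 = -0.000945
  k=3: (−1)^2·643.9876/(24)·0.1293^3·0.9916^5 = +0.055590
  k=4: (−1)^3·643.9876/(144)·0.1293^1·0.9916^7 = -0.545051
d^4_{-1,0}(2.8823) = +0.000003 -0.000945 +0.055590 -0.545051 = -0.490403
Phases: e^{-i·(-1)·3.666}=-0.865621-0.500700i, e^{-i·(0)·0.3379}=+1.000000+0.000000i ⇒ D=+0.424503+0.245545i

Re=0.4245 Im=0.2455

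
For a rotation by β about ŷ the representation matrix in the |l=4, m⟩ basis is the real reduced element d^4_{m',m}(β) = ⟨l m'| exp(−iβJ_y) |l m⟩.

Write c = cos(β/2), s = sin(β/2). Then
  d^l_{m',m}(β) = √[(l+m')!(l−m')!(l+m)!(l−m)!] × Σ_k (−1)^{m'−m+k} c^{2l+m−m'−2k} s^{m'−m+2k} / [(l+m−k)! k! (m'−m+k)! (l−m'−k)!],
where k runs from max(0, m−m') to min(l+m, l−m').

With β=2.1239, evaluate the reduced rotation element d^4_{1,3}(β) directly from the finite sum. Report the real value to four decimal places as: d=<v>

d=-0.3525

d^4_{1,3}(β=2.1239) via Wigner's sum:
With c≡cos(β/2)=0.487170 and s≡sin(β/2)=0.873307, N=[120·6·5040·1]^{1/2}=1904.940944
k∈{2,3} keeps every argument non-negative
  k=2: (−1)^0·1904.9409/(240)·0.4872^6·0.8733^2 = +0.080926
  k=3: (−1)^1·1904.9409/(144)·0.4872^4·0.8733^4 = -0.433420
d^4_{1,3}(2.1239) = +0.080926 -0.433420 = -0.352494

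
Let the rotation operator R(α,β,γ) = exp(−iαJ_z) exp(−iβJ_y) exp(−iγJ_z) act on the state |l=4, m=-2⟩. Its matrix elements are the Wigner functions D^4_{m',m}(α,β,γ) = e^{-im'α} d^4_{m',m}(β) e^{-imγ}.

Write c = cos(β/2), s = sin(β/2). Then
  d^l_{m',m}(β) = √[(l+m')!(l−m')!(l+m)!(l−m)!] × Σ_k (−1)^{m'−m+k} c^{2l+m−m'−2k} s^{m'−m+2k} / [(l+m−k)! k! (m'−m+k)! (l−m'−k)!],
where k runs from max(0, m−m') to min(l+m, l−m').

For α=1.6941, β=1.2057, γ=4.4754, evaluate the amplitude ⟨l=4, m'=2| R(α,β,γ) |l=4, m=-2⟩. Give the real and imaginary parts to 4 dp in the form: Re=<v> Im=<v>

Re=0.3410 Im=-0.2995

D^4_{2,-2}(1.6941,1.2057,4.4754) = e^{-i·2·1.6941}·d^4_{2,-2}(1.2057)·e^{-i·-2·4.4754}. Compute d first:
Half-angle: c=0.823723, s=0.566992. N=√(720·2·2·720)=1440.000000
k: max(0,(-2)−(2))=0 … min(4+(-2),4−(2))=2
  k=0: (−1)^4·1440.0000/(96)·0.8237^4·0.5670^4 = +0.713715
  k=1: (−1)^5·1440.0000/(120)·0.8237^2·0.5670^6 = -0.270525
  k=2: (−1)^6·1440.0000/(1440)·0.8237^0·0.5670^8 = +0.010681
d^4_{2,-2}(1.2057) = +0.713715 -0.270525 +0.010681 = +0.453872
Attach z-rotation phases: D = e^{-i(2)(1.6941)}·(+0.453872)·e^{-i(-2)(4.4754)} = +0.341048-0.299476i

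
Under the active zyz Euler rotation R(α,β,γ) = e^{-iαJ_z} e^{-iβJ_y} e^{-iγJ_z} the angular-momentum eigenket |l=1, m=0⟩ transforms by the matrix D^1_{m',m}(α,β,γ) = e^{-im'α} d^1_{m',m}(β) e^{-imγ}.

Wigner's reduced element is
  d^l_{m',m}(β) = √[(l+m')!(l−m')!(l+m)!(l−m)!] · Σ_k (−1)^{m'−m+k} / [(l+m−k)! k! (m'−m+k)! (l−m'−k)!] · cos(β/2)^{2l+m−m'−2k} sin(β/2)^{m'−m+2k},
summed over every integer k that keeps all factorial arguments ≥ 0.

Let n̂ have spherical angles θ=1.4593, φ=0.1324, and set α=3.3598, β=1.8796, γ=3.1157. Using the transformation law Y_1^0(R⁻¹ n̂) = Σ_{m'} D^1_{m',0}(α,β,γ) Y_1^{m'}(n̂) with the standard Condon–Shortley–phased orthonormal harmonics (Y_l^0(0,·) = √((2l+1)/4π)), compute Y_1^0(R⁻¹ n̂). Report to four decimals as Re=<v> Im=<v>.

Re=-0.4774 Im=0.0000

Need the full column D^1_{m',0} for m'=−1..1 at α=3.3598, β=1.8796, γ=3.1157.
cos(β/2)=0.589950, sin(β/2)=0.807440
d^1_{-1,0}: single k=1 term ⇒ +0.673659;  D = -0.657685-0.145834i
d^1_{0,0}: k∈[0..1] ⇒ +0.348040 -0.651960 = -0.303919;  D = -0.303919+0.000000i
d^1_{1,0}: single k=0 term ⇒ -0.673659;  D = +0.657685-0.145834i
Y_1^{m'}(θ=1.4593,φ=0.1324) and Σ D·Y over m':
  (-0.6577-0.1458i)·(+0.3403-0.0453i)  (-0.3039+0.0000i)·(+0.0544+0.0000i)  (+0.6577-0.1458i)·(-0.3403-0.0453i)
Y_1^0(R⁻¹ n̂) = -0.477421+0.000000i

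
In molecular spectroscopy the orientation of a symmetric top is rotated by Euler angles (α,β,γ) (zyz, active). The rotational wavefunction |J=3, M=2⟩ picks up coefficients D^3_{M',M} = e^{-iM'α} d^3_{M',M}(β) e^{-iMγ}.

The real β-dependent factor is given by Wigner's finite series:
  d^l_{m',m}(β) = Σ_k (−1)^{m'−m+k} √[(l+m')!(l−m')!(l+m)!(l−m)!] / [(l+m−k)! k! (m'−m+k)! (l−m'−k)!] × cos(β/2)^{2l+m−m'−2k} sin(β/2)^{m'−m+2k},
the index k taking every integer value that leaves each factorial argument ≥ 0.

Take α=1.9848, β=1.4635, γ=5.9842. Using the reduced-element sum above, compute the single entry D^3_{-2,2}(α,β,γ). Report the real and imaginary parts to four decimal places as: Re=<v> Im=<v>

Re=-0.0668 Im=-0.4578

Split into d^3_{-2,2}(β=1.4635) × two z-phases.
With c≡cos(β/2)=0.744006 and s≡sin(β/2)=0.668173, N=[1·120·120·1]^{1/2}=120.000000
Admissible k: 4..5 (factorial args all ≥0)
  k=4: (−1)^0·120.0000/(24)·0.7440^2·0.6682^4 = +0.551668
  k=5: (−1)^1·120.0000/(120)·0.7440^0·0.6682^6 = -0.088988
d^3_{-2,2}(1.4635) = +0.551668 -0.088988 = +0.462680
D = (-0.676345-0.736585i)·(+0.462680)·(+0.826480+0.562966i) = -0.066771-0.457837i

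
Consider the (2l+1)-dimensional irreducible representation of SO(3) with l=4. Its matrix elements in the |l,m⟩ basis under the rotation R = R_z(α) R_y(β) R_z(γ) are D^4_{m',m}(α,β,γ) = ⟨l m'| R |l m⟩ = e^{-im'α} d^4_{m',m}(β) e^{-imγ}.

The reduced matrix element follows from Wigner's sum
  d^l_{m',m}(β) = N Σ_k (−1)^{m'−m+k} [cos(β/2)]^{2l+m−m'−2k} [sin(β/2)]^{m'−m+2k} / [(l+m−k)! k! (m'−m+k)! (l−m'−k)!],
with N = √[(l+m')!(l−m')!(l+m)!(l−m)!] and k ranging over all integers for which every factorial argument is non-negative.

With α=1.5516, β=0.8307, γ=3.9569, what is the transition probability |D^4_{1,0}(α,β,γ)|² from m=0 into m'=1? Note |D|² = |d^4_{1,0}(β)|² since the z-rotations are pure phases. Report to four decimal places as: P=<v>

P=0.0026

D^4_{1,0}(1.5516,0.8307,3.9569) = e^{-i·1·1.5516}·d^4_{1,0}(0.8307)·e^{-i·0·3.9569}. Compute d first:
c=cos(0.8307/2)=0.914975, s=sin(0.8307/2)=0.403510; N=√[120·6·24·24]=643.987578
k∈{0,1,2,3} keeps every argument non-negative
  k=0: (−1)^1·643.9876/(144)·0.9150^7·0.4035^1 = -0.968801
  k=1: (−1)^2·643.9876/(24)·0.9150^5·0.4035^3 = +1.130515
  k=2: (−1)^3·643.9876/(24)·0.9150^3·0.4035^5 = -0.219870
  k=3: (−1)^4·643.9876/(144)·0.9150^1·0.4035^7 = +0.007127
d^4_{1,0}(0.8307) = -0.968801 +1.130515 -0.219870 +0.007127 = -0.051030
|D^4_{1,0}|² = |d^4_{1,0}(β)|² = (-0.051030)² = 0.002604 (the z-rotation phases have unit modulus)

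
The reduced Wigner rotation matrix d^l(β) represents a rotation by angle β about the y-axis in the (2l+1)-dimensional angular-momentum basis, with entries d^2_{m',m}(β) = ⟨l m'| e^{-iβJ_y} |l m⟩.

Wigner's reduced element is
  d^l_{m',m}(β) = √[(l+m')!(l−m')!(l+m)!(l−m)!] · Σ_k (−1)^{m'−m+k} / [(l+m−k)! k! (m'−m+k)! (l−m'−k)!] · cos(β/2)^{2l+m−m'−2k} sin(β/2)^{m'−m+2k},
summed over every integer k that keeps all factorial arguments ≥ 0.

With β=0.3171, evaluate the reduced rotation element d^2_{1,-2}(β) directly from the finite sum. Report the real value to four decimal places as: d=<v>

d=-0.0078

d^2_{1,-2}(β=0.3171) via Wigner's sum:
c=cos(0.3171/2)=0.987457, s=sin(0.3171/2)=0.157887; N=√[6·1·1·24]=12.000000
k: max(0,(-2)−(1))=0 … min(2+(-2),2−(1))=0
  k=0: (−1)^3·12.0000/(6)·0.9875^1·0.1579^3 = -0.007773
d^2_{1,-2}(0.3171) = -0.007773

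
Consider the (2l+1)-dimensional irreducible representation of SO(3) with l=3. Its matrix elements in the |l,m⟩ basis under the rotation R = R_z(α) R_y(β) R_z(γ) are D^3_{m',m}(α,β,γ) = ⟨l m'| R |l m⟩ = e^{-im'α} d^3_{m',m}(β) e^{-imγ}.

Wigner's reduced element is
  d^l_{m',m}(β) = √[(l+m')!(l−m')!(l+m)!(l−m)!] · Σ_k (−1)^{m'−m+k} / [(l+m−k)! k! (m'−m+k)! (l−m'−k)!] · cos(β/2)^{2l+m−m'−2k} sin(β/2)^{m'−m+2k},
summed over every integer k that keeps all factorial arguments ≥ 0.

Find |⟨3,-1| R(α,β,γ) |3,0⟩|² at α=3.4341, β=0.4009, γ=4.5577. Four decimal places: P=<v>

P=0.2995

D^3_{-1,0}(3.4341,0.4009,4.5577) = e^{-i·-1·3.4341}·d^3_{-1,0}(0.4009)·e^{-i·0·4.5577}. Compute d first:
Half-angle: c=0.979977, s=0.199110. N=√(2·24·6·6)=41.569219
Admissible k: 1..3 (factorial args all ≥0)
  k=1: (−1)^0·41.5692/(12)·0.9800^5·0.1991^1 = +0.623396
  k=2: (−1)^1·41.5692/(4)·0.9800^3·0.1991^3 = -0.077204
  k=3: (−1)^2·41.5692/(12)·0.9800^1·0.1991^5 = +0.001062
d^3_{-1,0}(0.4009) = +0.623396 -0.077204 +0.001062 = +0.547254
|D^3_{-1,0}|² = |d^3_{-1,0}(β)|² = (+0.547254)² = 0.299487 (the z-rotation phases have unit modulus)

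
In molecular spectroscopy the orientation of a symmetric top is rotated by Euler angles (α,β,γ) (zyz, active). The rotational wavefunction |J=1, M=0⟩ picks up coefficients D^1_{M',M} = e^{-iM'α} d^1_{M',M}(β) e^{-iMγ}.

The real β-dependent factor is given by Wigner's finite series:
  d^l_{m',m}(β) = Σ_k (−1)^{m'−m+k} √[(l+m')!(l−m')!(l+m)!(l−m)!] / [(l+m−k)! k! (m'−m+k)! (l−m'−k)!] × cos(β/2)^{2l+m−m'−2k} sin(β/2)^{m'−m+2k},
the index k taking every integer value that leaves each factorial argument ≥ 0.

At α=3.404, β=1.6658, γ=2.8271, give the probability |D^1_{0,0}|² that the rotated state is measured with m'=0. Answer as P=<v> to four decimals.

D^1_{0,0}(3.404,1.6658,2.8271) = e^{-i·0·3.404}·d^1_{0,0}(1.6658)·e^{-i·0·2.8271}. Compute d first:
c=cos(1.6658/2)=0.672733, s=sin(1.6658/2)=0.739885; N=√[1·1·1·1]=1.000000
k: max(0,(0)−(0))=0 … min(1+(0),1−(0))=1
  k=0: (−1)^0·1.0000/(1)·0.6727^2·0.7399^0 = +0.452570
  k=1: (−1)^1·1.0000/(1)·0.6727^0·0.7399^2 = -0.547430
d^1_{0,0}(1.6658) = +0.452570 -0.547430 = -0.094861
|D^1_{0,0}|² = |d^1_{0,0}(β)|² = (-0.094861)² = 0.008999 (the z-rotation phases have unit modulus)

P=0.0090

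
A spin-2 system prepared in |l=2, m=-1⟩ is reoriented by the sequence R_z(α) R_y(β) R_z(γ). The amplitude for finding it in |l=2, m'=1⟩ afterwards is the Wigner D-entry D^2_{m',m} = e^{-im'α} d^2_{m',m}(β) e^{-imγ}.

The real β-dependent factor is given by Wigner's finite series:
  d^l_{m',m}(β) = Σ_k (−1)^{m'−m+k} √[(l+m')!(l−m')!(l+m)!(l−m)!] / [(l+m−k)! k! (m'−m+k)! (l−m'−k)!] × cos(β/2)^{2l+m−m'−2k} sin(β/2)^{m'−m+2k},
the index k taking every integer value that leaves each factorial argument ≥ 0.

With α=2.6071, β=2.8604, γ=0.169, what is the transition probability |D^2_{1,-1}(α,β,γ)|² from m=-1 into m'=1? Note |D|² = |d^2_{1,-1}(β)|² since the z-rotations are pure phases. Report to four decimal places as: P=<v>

First d^2_{1,-1}(β=2.8604), then the phase factors e^{-i(1)α} and e^{-i(-1)γ}:
c=cos(2.8604/2)=0.140134, s=sin(2.8604/2)=0.990133; N=√[6·1·1·6]=6.000000
The bounds max(0,m−m')=0 and min(l+m,l−m')=1 give 2 terms
  k=0: (−1)^2·6.0000/(2)·0.1401^2·0.9901^2 = +0.057755
  k=1: (−1)^3·6.0000/(6)·0.1401^0·0.9901^4 = -0.961111
d^2_{1,-1}(2.8604) = +0.057755 -0.961111 = -0.903355
|D^2_{1,-1}|² = |d^2_{1,-1}(β)|² = (-0.903355)² = 0.816051 (the z-rotation phases have unit modulus)

P=0.8161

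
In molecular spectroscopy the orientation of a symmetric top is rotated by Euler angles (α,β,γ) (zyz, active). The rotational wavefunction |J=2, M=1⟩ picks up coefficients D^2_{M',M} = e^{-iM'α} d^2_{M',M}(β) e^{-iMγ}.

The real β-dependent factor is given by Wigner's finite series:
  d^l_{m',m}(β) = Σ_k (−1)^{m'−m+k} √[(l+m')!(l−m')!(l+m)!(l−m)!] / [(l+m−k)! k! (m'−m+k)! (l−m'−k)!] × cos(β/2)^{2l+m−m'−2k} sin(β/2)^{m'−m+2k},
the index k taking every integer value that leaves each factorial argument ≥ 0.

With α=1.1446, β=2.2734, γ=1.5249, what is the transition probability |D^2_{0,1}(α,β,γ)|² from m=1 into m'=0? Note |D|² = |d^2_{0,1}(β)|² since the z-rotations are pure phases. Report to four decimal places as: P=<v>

Split into d^2_{0,1}(β=2.2734) × two z-phases.
Half-angle: c=0.420591, s=0.907250. N=√(2·2·6·1)=4.898979
k∈{1,2} keeps every argument non-negative
  k=1: (−1)^0·4.8990/(2)·0.4206^3·0.9073^1 = +0.165342
  k=2: (−1)^1·4.8990/(2)·0.4206^1·0.9073^3 = -0.769338
d^2_{0,1}(2.2734) = +0.165342 -0.769338 = -0.603996
|D^2_{0,1}|² = |d^2_{0,1}(β)|² = (-0.603996)² = 0.364811 (the z-rotation phases have unit modulus)

P=0.3648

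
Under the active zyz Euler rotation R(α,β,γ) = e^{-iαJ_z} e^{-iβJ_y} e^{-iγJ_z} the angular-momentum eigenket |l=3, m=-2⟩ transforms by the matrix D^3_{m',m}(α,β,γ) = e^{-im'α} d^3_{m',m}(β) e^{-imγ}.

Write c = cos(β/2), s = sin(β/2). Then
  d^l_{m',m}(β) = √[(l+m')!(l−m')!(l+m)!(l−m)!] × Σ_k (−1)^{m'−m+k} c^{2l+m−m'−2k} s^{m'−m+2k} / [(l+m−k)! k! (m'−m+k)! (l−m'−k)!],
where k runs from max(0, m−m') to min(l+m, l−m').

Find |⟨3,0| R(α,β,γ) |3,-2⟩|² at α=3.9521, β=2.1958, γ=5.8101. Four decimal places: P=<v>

P=0.2776

First d^3_{0,-2}(β=2.1958), then the phase factors e^{-i(0)α} and e^{-i(-2)γ}:
Half-angle: c=0.455467, s=0.890253. N=√(6·6·1·120)=65.726707
The bounds max(0,m−m')=0 and min(l+m,l−m')=1 give 2 terms
  k=0: (−1)^2·65.7267/(12)·0.4555^4·0.8903^2 = +0.186816
  k=1: (−1)^3·65.7267/(12)·0.4555^2·0.8903^4 = -0.713719
d^3_{0,-2}(2.1958) = +0.186816 -0.713719 = -0.526903
|D^3_{0,-2}|² = |d^3_{0,-2}(β)|² = (-0.526903)² = 0.277627 (the z-rotation phases have unit modulus)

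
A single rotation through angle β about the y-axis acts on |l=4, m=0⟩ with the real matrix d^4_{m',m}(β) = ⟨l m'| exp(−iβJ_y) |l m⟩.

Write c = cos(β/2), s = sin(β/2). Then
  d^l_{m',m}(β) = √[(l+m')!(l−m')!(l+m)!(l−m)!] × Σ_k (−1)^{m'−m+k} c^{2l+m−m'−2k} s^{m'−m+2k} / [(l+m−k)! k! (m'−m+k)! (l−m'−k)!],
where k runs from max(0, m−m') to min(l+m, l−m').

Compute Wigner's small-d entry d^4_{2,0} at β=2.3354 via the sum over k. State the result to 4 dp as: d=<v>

d^4_{2,0}(β=2.3354) via Wigner's sum:
c=cos(2.3354/2)=0.392268, s=sin(2.3354/2)=0.919851; N=√[720·2·24·24]=910.735966
k: max(0,(0)−(2))=0 … min(4+(0),4−(2))=2
  k=0: (−1)^2·910.7360/(96)·0.3923^6·0.9199^2 = +0.029245
  k=1: (−1)^3·910.7360/(36)·0.3923^4·0.9199^4 = -0.428838
  k=2: (−1)^4·910.7360/(96)·0.3923^2·0.9199^6 = +0.884285
d^4_{2,0}(2.3354) = +0.029245 -0.428838 +0.884285 = +0.484693

d=0.4847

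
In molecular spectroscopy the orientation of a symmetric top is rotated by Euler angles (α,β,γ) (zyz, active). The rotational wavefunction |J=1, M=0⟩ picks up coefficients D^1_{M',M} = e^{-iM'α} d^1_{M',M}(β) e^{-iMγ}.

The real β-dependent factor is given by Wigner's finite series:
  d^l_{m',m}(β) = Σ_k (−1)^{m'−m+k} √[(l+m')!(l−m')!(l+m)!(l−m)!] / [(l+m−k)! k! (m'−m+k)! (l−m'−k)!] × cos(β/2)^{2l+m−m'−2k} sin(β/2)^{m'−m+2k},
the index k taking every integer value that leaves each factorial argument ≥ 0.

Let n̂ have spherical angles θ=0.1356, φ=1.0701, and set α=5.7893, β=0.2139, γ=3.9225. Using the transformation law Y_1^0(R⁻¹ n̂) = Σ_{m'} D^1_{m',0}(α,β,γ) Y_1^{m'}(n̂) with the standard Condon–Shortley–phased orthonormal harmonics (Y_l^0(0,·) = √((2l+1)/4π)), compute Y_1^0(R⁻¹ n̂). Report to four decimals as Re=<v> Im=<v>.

Need the full column D^1_{m',0} for m'=−1..1 at α=5.7893, β=0.2139, γ=3.9225.
cos(β/2)=0.994286, sin(β/2)=0.106746
d^1_{-1,0}: single k=1 term ⇒ +0.150099;  D = +0.132162-0.071155i
d^1_{0,0}: k∈[0..1] ⇒ +0.988605 -0.011395 = +0.977210;  D = +0.977210+0.000000i
d^1_{1,0}: single k=0 term ⇒ -0.150099;  D = -0.132162-0.071155i
Y_1^{m'}(θ=0.1356,φ=1.0701) and Σ D·Y over m':
  (+0.1322-0.0712i)·(+0.0224-0.0410i)  (+0.9772+0.0000i)·(+0.4841+0.0000i)  (-0.1322-0.0712i)·(-0.0224-0.0410i)
Y_1^0(R⁻¹ n̂) = +0.473180+0.000000i

Re=0.4732 Im=0.0000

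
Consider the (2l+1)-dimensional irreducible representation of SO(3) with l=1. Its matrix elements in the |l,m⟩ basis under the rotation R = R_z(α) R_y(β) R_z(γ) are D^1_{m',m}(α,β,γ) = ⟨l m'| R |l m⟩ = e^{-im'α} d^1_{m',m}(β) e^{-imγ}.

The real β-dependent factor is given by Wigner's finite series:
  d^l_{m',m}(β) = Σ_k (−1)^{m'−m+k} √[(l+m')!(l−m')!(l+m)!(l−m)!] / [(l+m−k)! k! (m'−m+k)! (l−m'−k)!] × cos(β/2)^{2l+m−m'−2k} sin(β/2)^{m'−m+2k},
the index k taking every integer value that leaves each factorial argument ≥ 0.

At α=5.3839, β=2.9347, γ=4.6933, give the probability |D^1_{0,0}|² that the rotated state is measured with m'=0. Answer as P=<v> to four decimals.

Split into d^1_{0,0}(β=2.9347) × two z-phases.
c=cos(2.9347/2)=0.103262, s=sin(2.9347/2)=0.994654; N=√[1·1·1·1]=1.000000
k: max(0,(0)−(0))=0 … min(1+(0),1−(0))=1
  k=0: (−1)^0·1.0000/(1)·0.1033^2·0.9947^0 = +0.010663
  k=1: (−1)^1·1.0000/(1)·0.1033^0·0.9947^2 = -0.989337
d^1_{0,0}(2.9347) = +0.010663 -0.989337 = -0.978674
|D^1_{0,0}|² = |d^1_{0,0}(β)|² = (-0.978674)² = 0.957803 (the z-rotation phases have unit modulus)

P=0.9578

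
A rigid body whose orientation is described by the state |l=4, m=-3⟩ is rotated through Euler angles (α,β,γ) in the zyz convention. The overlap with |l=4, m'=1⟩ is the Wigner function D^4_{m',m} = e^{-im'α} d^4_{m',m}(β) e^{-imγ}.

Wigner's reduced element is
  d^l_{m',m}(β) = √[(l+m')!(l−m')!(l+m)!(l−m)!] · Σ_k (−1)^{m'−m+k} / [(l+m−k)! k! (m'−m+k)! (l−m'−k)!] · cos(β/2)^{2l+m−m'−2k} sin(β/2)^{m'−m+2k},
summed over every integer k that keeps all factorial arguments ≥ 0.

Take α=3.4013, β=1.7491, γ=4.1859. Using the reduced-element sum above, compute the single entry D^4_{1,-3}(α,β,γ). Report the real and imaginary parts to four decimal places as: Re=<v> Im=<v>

Re=-0.1057 Im=0.0291

First d^4_{1,-3}(β=1.7491), then the phase factors e^{-i(1)α} and e^{-i(-3)γ}:
With c≡cos(β/2)=0.641342 and s≡sin(β/2)=0.767255, N=[120·6·1·5040]^{1/2}=1904.940944
k∈{0,1} keeps every argument non-negative
  k=0: (−1)^4·1904.9409/(144)·0.6413^4·0.7673^4 = +0.775599
  k=1: (−1)^5·1904.9409/(240)·0.6413^2·0.7673^6 = -0.666021
d^4_{1,-3}(1.7491) = +0.775599 -0.666021 = +0.109577
D = (-0.966465+0.256798i)·(+0.109577)·(+0.999962-0.008671i) = -0.105655+0.029056i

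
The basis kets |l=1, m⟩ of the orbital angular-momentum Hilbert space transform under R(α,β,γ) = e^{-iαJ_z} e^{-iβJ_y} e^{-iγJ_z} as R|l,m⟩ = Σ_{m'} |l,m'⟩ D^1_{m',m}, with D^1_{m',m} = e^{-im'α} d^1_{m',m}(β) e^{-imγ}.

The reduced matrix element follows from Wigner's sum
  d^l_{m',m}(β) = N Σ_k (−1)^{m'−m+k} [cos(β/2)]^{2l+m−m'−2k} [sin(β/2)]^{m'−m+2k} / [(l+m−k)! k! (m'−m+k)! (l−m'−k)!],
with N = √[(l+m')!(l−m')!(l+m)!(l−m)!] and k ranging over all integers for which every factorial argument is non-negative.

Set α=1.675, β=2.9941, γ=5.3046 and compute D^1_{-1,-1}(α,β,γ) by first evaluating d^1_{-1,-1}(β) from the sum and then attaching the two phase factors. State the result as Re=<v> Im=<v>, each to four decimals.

Split into d^1_{-1,-1}(β=2.9941) × two z-phases.
With c≡cos(β/2)=0.073679 and s≡sin(β/2)=0.997282, N=[1·2·1·2]^{1/2}=2.000000
k: max(0,(-1)−(-1))=0 … min(1+(-1),1−(-1))=0
  k=0: (−1)^0·2.0000/(2)·0.0737^2·0.9973^0 = +0.005429
d^1_{-1,-1}(2.9941) = +0.005429
Attach z-rotation phases: D = e^{-i(-1)(1.675)}·(+0.005429)·e^{-i(-1)(5.3046)} = +0.004165+0.003482i

Re=0.0042 Im=0.0035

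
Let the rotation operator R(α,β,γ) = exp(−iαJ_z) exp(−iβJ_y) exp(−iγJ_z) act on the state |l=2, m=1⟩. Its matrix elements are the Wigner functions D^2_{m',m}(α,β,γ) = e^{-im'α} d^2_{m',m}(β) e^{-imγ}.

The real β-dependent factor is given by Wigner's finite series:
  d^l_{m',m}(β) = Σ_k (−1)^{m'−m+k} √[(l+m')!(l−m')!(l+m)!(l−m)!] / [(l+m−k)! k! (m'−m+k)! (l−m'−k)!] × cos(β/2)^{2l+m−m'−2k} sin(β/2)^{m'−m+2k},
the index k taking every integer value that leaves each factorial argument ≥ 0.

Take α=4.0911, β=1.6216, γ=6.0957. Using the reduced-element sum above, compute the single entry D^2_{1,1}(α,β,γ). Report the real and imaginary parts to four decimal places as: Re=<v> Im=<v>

First d^2_{1,1}(β=1.6216), then the phase factors e^{-i(1)α} and e^{-i(1)γ}:
c=cos(1.6216/2)=0.688919, s=sin(1.6216/2)=0.724839; N=√[6·1·6·1]=6.000000
k: max(0,(1)−(1))=0 … min(2+(1),2−(1))=1
  k=0: (−1)^0·6.0000/(6)·0.6889^4·0.7248^0 = +0.225254
  k=1: (−1)^1·6.0000/(2)·0.6889^2·0.7248^2 = -0.748066
d^2_{1,1}(1.6216) = +0.225254 -0.748066 = -0.522812
Phases: e^{-i·(1)·4.0911}=-0.582084+0.813129i, e^{-i·(1)·6.0957}=+0.982476+0.186389i ⇒ D=+0.378224-0.360942i

Re=0.3782 Im=-0.3609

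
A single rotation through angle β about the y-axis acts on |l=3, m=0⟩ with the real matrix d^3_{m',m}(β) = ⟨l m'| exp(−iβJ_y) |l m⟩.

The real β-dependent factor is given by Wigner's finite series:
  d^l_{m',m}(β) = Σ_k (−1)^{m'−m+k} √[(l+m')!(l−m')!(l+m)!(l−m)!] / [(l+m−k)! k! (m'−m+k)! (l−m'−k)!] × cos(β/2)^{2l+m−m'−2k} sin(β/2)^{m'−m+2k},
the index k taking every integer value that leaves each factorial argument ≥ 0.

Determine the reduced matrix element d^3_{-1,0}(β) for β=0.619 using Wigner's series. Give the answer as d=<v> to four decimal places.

d=0.5821

d^3_{-1,0}(β=0.619) via Wigner's sum:
c=cos(0.619/2)=0.952486, s=sin(0.619/2)=0.304582; N=√[2·24·6·6]=41.569219
The bounds max(0,m−m')=1 and min(l+m,l−m')=3 give 3 terms
  k=1: (−1)^0·41.5692/(12)·0.9525^5·0.3046^1 = +0.827158
  k=2: (−1)^1·41.5692/(4)·0.9525^3·0.3046^3 = -0.253748
  k=3: (−1)^2·41.5692/(12)·0.9525^1·0.3046^5 = +0.008649
d^3_{-1,0}(0.619) = +0.827158 -0.253748 +0.008649 = +0.582059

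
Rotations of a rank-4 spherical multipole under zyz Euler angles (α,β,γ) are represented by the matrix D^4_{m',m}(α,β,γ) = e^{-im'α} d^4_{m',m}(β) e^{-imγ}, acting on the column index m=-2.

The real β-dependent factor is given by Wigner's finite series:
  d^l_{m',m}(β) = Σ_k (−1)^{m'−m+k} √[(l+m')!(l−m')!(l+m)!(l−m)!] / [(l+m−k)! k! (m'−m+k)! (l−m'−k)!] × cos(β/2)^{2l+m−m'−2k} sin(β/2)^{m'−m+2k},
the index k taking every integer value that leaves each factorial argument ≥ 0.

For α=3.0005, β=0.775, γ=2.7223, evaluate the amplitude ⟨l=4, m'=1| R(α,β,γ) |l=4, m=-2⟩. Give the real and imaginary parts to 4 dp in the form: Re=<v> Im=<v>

Re=0.3018 Im=-0.2529

Split into d^4_{1,-2}(β=0.775) × two z-phases.
With c≡cos(β/2)=0.925857 and s≡sin(β/2)=0.377875, N=[120·6·2·720]^{1/2}=1018.233765
Admissible k: 0..2 (factorial args all ≥0)
  k=0: (−1)^3·1018.2338/(72)·0.9259^5·0.3779^3 = -0.519132
  k=1: (−1)^4·1018.2338/(48)·0.9259^3·0.3779^5 = +0.129711
  k=2: (−1)^5·1018.2338/(240)·0.9259^1·0.3779^7 = -0.004321
d^4_{1,-2}(0.775) = -0.519132 +0.129711 -0.004321 = -0.393742
Phases: e^{-i·(1)·3.0005}=-0.990063-0.140625i, e^{-i·(-2)·2.7223}=+0.668516-0.743698i ⇒ D=+0.301786-0.252900i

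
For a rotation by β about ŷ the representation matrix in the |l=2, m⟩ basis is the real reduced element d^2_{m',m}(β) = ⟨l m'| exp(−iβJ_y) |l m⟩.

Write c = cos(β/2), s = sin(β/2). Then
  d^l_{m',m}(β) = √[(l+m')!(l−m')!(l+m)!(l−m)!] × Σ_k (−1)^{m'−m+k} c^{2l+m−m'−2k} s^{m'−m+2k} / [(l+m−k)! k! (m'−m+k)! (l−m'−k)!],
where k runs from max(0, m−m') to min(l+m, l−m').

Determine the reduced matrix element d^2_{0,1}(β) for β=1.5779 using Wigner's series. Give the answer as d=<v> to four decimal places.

d^2_{0,1}(β=1.5779) via Wigner's sum:
With c≡cos(β/2)=0.704591 and s≡sin(β/2)=0.709614, N=[2·2·6·1]^{1/2}=4.898979
The bounds max(0,m−m')=1 and min(l+m,l−m')=2 give 2 terms
  k=1: (−1)^0·4.8990/(2)·0.7046^3·0.7096^1 = +0.608007
  k=2: (−1)^1·4.8990/(2)·0.7046^1·0.7096^3 = -0.616707
d^2_{0,1}(1.5779) = +0.608007 -0.616707 = -0.008700

d=-0.0087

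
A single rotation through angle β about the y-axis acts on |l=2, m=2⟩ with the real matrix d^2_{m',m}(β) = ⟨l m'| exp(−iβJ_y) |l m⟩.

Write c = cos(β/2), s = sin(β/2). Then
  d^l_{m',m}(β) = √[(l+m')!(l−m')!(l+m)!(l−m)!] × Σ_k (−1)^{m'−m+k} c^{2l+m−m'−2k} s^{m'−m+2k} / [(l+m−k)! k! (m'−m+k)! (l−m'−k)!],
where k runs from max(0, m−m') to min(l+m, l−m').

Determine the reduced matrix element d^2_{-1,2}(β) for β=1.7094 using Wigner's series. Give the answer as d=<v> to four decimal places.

d^2_{-1,2}(β=1.7094) via Wigner's sum:
Half-angle: c=0.656445, s=0.754374. N=√(1·6·24·1)=12.000000
The bounds max(0,m−m')=3 and min(l+m,l−m')=3 give 1 term
  k=3: (−1)^0·12.0000/(6)·0.6564^1·0.7544^3 = +0.563623
d^2_{-1,2}(1.7094) = +0.563623

d=0.5636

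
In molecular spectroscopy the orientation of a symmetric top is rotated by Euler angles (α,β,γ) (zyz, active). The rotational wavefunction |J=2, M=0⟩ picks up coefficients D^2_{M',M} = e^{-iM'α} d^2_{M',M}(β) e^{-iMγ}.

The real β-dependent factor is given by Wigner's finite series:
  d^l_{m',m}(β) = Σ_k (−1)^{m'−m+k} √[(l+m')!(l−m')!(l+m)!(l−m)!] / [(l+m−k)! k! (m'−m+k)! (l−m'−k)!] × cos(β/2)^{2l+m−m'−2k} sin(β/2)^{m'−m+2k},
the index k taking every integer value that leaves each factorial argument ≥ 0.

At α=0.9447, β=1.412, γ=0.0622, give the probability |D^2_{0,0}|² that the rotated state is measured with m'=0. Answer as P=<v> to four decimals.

P=0.2139

Split into d^2_{0,0}(β=1.412) × two z-phases.
c=cos(1.412/2)=0.760963, s=sin(1.412/2)=0.648795; N=√[2·2·2·2]=4.000000
Admissible k: 0..2 (factorial args all ≥0)
  k=0: (−1)^0·4.0000/(4)·0.7610^4·0.6488^0 = +0.335316
  k=1: (−1)^1·4.0000/(1)·0.7610^2·0.6488^2 = -0.974995
  k=2: (−1)^2·4.0000/(4)·0.7610^0·0.6488^4 = +0.177186
d^2_{0,0}(1.412) = +0.335316 -0.974995 +0.177186 = -0.462492
|D^2_{0,0}|² = |d^2_{0,0}(β)|² = (-0.462492)² = 0.213899 (the z-rotation phases have unit modulus)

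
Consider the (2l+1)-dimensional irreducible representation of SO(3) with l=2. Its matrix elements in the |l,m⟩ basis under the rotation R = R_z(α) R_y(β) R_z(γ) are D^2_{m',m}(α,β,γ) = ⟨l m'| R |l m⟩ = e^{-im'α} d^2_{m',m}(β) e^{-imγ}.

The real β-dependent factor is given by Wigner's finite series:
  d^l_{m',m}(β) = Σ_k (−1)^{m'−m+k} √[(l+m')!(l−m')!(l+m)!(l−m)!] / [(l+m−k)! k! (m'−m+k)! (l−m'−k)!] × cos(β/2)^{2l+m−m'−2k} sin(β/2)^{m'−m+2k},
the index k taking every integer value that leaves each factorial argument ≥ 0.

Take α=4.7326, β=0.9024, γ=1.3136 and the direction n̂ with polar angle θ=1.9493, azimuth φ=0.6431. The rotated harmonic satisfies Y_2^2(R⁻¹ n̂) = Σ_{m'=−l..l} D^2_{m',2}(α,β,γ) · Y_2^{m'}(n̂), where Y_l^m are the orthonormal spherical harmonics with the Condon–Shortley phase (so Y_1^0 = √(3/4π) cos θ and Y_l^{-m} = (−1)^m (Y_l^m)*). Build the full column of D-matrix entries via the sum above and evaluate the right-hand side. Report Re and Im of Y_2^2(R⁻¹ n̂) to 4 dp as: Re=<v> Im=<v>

Re=0.1777 Im=0.1312

Need the full column D^2_{m',2} for m'=−2..2 at α=4.7326, β=0.9024, γ=1.3136.
cos(β/2)=0.899924, sin(β/2)=0.436046
d^2_{-2,2}: single k=4 term ⇒ +0.036152;  D = +0.030729+0.019044i
d^2_{-1,2}: single k=3 term ⇒ +0.149222;  D = -0.076029+0.128401i
d^2_{0,2}: single k=2 term ⇒ +0.377183;  D = -0.328372-0.185576i
d^2_{1,2}: single k=1 term ⇒ +0.635595;  D = +0.301470-0.559550i
d^2_{2,2}: single k=0 term ⇒ +0.655880;  D = +0.583578+0.299359i
Y_2^{m'}(θ=1.9493,φ=0.6431) and Σ D·Y over m':
  (+0.0307+0.0190i)·(+0.0936-0.3201i)  (-0.0760+0.1284i)·(-0.2123+0.1591i)  (-0.3284-0.1856i)·(-0.1862+0.0000i)  (+0.3015-0.5596i)·(+0.2123+0.1591i)  (+0.5836+0.2994i)·(+0.0936+0.3201i)
Y_2^2(R⁻¹ n̂) = +0.177657+0.131165i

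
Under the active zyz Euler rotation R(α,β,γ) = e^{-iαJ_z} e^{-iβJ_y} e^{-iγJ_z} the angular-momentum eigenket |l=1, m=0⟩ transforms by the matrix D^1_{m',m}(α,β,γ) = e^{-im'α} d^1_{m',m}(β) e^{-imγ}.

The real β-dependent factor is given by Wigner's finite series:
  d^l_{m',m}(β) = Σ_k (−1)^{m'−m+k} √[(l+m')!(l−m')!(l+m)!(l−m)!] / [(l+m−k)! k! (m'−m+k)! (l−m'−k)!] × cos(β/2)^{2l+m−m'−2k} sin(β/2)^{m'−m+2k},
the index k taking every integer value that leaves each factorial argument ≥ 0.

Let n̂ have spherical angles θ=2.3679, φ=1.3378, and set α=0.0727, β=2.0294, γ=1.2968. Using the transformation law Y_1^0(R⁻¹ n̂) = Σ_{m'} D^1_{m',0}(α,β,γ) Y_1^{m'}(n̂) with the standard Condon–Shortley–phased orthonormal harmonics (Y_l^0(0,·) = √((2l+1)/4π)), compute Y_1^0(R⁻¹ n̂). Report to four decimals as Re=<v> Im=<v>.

Re=0.2469 Im=0.0000

Need the full column D^1_{m',0} for m'=−1..1 at α=0.0727, β=2.0294, γ=1.2968.
cos(β/2)=0.527875, sin(β/2)=0.849322
d^1_{-1,0}: single k=1 term ⇒ +0.634043;  D = +0.632368+0.046054i
d^1_{0,0}: k∈[0..1] ⇒ +0.278652 -0.721348 = -0.442696;  D = -0.442696+0.000000i
d^1_{1,0}: single k=0 term ⇒ -0.634043;  D = -0.632368+0.046054i
Y_1^{m'}(θ=2.3679,φ=1.3378) and Σ D·Y over m':
  (+0.6324+0.0461i)·(+0.0557-0.2349i)  (-0.4427+0.0000i)·(-0.3495+0.0000i)  (-0.6324+0.0461i)·(-0.0557-0.2349i)
Y_1^0(R⁻¹ n̂) = +0.246866+0.000000i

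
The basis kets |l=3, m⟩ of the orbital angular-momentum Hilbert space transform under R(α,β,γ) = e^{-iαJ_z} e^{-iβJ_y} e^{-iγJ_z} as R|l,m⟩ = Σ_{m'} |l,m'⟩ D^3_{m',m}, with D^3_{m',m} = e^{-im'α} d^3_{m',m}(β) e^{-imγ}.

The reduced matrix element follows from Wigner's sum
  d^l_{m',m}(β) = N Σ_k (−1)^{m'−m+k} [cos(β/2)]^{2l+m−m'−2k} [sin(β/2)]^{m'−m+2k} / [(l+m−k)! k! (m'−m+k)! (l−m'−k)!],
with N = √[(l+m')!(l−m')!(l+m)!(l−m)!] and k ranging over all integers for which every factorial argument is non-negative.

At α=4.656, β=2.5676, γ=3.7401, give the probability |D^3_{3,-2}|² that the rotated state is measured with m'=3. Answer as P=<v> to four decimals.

Split into d^3_{3,-2}(β=2.5676) × two z-phases.
c=cos(2.5676/2)=0.283073, s=sin(2.5676/2)=0.959098; N=√[720·1·1·120]=293.938769
The bounds max(0,m−m')=0 and min(l+m,l−m')=0 give 1 term
  k=0: (−1)^5·293.9388/(120)·0.2831^1·0.9591^5 = -0.562716
d^3_{3,-2}(2.5676) = -0.562716
|D^3_{3,-2}|² = |d^3_{3,-2}(β)|² = (-0.562716)² = 0.316650 (the z-rotation phases have unit modulus)

P=0.3166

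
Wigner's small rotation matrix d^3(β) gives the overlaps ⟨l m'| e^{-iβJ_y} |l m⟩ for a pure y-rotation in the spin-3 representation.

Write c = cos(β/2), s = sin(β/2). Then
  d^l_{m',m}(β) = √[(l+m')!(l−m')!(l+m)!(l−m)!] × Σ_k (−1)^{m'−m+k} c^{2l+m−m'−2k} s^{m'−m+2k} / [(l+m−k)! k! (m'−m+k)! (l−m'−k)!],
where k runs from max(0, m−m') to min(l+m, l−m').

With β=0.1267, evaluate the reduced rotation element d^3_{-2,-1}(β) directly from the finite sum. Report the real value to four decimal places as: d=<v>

d=0.1966

d^3_{-2,-1}(β=0.1267) via Wigner's sum:
c=cos(0.1267/2)=0.997994, s=sin(0.1267/2)=0.063308; N=√[1·120·2·24]=75.894664
Admissible k: 1..2 (factorial args all ≥0)
  k=1: (−1)^0·75.8947/(24)·0.9980^5·0.0633^1 = +0.198196
  k=2: (−1)^1·75.8947/(12)·0.9980^3·0.0633^3 = -0.001595
d^3_{-2,-1}(0.1267) = +0.198196 -0.001595 = +0.196601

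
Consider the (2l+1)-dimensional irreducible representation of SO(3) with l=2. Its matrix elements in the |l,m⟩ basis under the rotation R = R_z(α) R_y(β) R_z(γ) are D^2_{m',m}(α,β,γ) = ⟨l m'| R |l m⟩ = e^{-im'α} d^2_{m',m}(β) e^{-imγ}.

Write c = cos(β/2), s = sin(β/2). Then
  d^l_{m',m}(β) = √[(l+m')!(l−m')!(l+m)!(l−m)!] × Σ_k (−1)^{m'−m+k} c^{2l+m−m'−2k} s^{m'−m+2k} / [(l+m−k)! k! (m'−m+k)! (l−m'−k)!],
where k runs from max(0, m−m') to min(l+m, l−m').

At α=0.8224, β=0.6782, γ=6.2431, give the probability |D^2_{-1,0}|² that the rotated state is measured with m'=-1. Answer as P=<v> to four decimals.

P=0.3580

D^2_{-1,0}(0.8224,0.6782,6.2431) = e^{-i·-1·0.8224}·d^2_{-1,0}(0.6782)·e^{-i·0·6.2431}. Compute d first:
Half-angle: c=0.943054, s=0.332638. N=√(1·6·2·2)=4.898979
k∈{1,2} keeps every argument non-negative
  k=1: (−1)^0·4.8990/(2)·0.9431^3·0.3326^1 = +0.683374
  k=2: (−1)^1·4.8990/(2)·0.9431^1·0.3326^3 = -0.085022
d^2_{-1,0}(0.6782) = +0.683374 -0.085022 = +0.598352
|D^2_{-1,0}|² = |d^2_{-1,0}(β)|² = (+0.598352)² = 0.358025 (the z-rotation phases have unit modulus)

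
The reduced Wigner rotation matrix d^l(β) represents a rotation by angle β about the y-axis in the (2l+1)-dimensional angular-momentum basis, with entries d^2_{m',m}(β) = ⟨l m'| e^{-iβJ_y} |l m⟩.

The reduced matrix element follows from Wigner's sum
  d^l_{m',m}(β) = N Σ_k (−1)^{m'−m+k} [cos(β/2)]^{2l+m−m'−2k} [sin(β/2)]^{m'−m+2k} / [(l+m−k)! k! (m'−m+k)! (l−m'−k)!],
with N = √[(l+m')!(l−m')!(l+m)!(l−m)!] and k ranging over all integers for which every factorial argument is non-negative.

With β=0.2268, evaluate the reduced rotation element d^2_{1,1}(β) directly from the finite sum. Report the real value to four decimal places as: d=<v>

d=0.9366

d^2_{1,1}(β=0.2268) via Wigner's sum:
c=cos(0.2268/2)=0.993577, s=sin(0.2268/2)=0.113157; N=√[6·1·6·1]=6.000000
k∈{0,1} keeps every argument non-negative
  k=0: (−1)^0·6.0000/(6)·0.9936^4·0.1132^0 = +0.974555
  k=1: (−1)^1·6.0000/(2)·0.9936^2·0.1132^2 = -0.037922
d^2_{1,1}(0.2268) = +0.974555 -0.037922 = +0.936633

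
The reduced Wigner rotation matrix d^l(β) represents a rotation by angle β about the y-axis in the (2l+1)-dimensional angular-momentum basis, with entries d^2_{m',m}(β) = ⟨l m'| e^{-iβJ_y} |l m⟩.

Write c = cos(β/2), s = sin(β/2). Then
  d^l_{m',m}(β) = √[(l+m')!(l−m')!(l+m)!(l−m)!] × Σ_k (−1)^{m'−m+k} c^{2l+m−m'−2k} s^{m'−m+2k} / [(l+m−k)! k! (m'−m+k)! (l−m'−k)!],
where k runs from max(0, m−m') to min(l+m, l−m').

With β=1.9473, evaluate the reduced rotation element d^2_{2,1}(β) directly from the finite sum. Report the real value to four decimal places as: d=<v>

d=-0.2940

d^2_{2,1}(β=1.9473) via Wigner's sum:
With c≡cos(β/2)=0.562285 and s≡sin(β/2)=0.826944, N=[24·1·6·1]^{1/2}=12.000000
Admissible k: 0..0 (factorial args all ≥0)
  k=0: (−1)^1·12.0000/(6)·0.5623^3·0.8269^1 = -0.294019
d^2_{2,1}(1.9473) = -0.294019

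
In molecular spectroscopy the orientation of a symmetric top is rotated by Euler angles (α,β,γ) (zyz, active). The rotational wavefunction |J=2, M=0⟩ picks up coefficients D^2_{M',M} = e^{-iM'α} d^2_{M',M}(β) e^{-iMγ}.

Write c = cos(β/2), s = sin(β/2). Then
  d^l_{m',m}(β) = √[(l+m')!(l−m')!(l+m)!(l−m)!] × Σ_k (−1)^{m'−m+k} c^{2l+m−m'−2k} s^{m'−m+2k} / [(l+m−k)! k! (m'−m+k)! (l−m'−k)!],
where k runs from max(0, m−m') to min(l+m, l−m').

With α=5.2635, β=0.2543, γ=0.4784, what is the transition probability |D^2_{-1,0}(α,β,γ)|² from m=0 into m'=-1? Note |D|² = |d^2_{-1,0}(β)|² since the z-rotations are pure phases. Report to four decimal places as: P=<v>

P=0.0889

D^2_{-1,0}(5.2635,0.2543,0.4784) = e^{-i·-1·5.2635}·d^2_{-1,0}(0.2543)·e^{-i·0·0.4784}. Compute d first:
Half-angle: c=0.991927, s=0.126808. N=√(1·6·2·2)=4.898979
k: max(0,(0)−(-1))=1 … min(2+(0),2−(-1))=2
  k=1: (−1)^0·4.8990/(2)·0.9919^3·0.1268^1 = +0.303152
  k=2: (−1)^1·4.8990/(2)·0.9919^1·0.1268^3 = -0.004954
d^2_{-1,0}(0.2543) = +0.303152 -0.004954 = +0.298198
|D^2_{-1,0}|² = |d^2_{-1,0}(β)|² = (+0.298198)² = 0.088922 (the z-rotation phases have unit modulus)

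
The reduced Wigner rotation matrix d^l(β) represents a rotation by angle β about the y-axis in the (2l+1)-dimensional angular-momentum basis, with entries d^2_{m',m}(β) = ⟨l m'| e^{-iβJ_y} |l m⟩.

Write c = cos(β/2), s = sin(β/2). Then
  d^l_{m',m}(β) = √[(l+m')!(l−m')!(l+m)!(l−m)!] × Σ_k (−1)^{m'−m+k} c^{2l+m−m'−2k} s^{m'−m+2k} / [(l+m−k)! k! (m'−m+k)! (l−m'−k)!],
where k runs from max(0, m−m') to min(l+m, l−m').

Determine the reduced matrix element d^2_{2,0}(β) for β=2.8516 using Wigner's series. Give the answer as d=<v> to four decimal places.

d^2_{2,0}(β=2.8516) via Wigner's sum:
Half-angle: c=0.144489, s=0.989506. N=√(24·1·2·2)=9.797959
k: max(0,(0)−(2))=0 … min(2+(0),2−(2))=0
  k=0: (−1)^2·9.7980/(4)·0.1445^2·0.9895^2 = +0.050070
d^2_{2,0}(2.8516) = +0.050070

d=0.0501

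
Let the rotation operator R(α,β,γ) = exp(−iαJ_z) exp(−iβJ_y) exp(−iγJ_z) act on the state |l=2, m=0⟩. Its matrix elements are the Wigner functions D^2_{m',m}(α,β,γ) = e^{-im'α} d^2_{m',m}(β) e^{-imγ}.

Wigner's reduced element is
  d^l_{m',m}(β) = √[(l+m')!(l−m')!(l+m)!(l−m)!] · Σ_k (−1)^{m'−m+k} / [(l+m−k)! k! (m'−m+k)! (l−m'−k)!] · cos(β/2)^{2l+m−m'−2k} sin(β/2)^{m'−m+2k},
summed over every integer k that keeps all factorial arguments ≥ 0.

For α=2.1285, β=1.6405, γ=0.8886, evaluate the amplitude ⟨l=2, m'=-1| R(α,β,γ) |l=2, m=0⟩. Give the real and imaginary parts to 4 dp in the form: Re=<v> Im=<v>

First d^2_{-1,0}(β=1.6405), then the phase factors e^{-i(-1)α} and e^{-i(0)γ}:
Half-angle: c=0.682038, s=0.731316. N=√(1·6·2·2)=4.898979
The bounds max(0,m−m')=1 and min(l+m,l−m')=2 give 2 terms
  k=1: (−1)^0·4.8990/(2)·0.6820^3·0.7313^1 = +0.568339
  k=2: (−1)^1·4.8990/(2)·0.6820^1·0.7313^3 = -0.653432
d^2_{-1,0}(1.6405) = +0.568339 -0.653432 = -0.085093
D = (-0.529239+0.848473i)·(-0.085093)·(+1.000000+0.000000i) = +0.045035-0.072199i

Re=0.0450 Im=-0.0722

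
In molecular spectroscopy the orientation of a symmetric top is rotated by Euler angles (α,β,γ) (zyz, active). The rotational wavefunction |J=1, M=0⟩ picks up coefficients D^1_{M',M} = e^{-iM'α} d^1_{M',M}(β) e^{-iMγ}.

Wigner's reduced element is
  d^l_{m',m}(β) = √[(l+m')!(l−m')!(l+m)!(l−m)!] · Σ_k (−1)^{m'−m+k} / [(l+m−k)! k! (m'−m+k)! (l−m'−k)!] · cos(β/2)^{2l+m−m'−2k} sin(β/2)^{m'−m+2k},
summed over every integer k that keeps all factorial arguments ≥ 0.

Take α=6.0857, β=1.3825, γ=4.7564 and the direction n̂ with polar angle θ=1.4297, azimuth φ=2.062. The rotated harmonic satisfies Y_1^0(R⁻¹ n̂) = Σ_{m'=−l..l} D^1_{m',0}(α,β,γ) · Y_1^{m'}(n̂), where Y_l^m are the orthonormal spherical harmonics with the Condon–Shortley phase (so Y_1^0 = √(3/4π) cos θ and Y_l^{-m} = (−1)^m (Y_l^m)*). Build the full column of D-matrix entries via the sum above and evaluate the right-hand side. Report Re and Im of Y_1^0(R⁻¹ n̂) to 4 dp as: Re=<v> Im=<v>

Need the full column D^1_{m',0} for m'=−1..1 at α=6.0857, β=1.3825, γ=4.7564.
cos(β/2)=0.770450, sin(β/2)=0.637501
d^1_{-1,0}: single k=1 term ⇒ +0.694608;  D = +0.681107-0.136285i
d^1_{0,0}: k∈[0..1] ⇒ +0.593593 -0.406407 = +0.187186;  D = +0.187186+0.000000i
d^1_{1,0}: single k=0 term ⇒ -0.694608;  D = -0.681107-0.136285i
Y_1^{m'}(θ=1.4297,φ=2.062) and Σ D·Y over m':
  (+0.6811-0.1363i)·(-0.1613-0.3016i)  (+0.1872+0.0000i)·(+0.0687+0.0000i)  (-0.6811-0.1363i)·(+0.1613-0.3016i)
Y_1^0(R⁻¹ n̂) = -0.289138+0.000000i

Re=-0.2891 Im=0.0000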